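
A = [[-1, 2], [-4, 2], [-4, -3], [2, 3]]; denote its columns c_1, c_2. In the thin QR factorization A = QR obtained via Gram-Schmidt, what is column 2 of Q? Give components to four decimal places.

q_2 = (0.4499, 0.5815, -0.4334, 0.5212)

c_1 = (-1, -4, -4, 2); ‖c_1‖ = 6.0828, so q_1 = (-0.1644, -0.6576, -0.6576, 0.3288).
q_1·c_2 = (-0.1644)·2 + (-0.6576)·2 + (-0.6576)·(-3) + 0.3288·3 = 1.3152.
u_2 = c_2 − 1.3152·q_1 = (2.2162, 2.8649, -2.1351, 2.5676).
‖u_2‖ = 4.9265, so q_2 = (0.4499, 0.5815, -0.4334, 0.5212).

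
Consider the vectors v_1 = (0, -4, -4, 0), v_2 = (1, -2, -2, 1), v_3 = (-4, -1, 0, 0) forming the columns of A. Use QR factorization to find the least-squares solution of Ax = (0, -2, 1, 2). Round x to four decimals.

x = (-1.1029, 2.2941, 0.6471)

v_1 = (0, -4, -4, 0); ‖v_1‖ = 5.6569, so e_1 = (0.0000, -0.7071, -0.7071, 0.0000).
e_1·v_2 = 0.0000·1 + (-0.7071)·(-2) + (-0.7071)·(-2) + 0.0000·1 = 2.8284.
u_2 = v_2 − 2.8284·e_1 = (1.0000, 0.0000, 0.0000, 1.0000).
‖u_2‖ = 1.4142, so e_2 = (0.7071, 0.0000, 0.0000, 0.7071).
e_1·v_3 = 0.0000·(-4) + (-0.7071)·(-1) + (-0.7071)·0 + 0.0000·0 = 0.7071; e_2·v_3 = 0.7071·(-4) + (0.0000)·(-1) + (0.0000)·0 + 0.7071·0 = -2.8284.
u_3 = v_3 − 0.7071·e_1 + 2.8284·e_2 = (-2.0000, -0.5000, 0.5000, 2.0000).
‖u_3‖ = 2.9155, so e_3 = (-0.6860, -0.1715, 0.1715, 0.6860).
Qᵀb = (0.7071, 1.4142, 1.8865).
Back-substitute: x_3 = 1.8865/2.9155 = 0.6471.
x_2 = (1.4142 + 2.8284·0.6471)/1.4142 = 2.2941.
x_1 = (0.7071 − 2.8284·2.2941 − 0.7071·0.6471)/5.6569 = -1.1029.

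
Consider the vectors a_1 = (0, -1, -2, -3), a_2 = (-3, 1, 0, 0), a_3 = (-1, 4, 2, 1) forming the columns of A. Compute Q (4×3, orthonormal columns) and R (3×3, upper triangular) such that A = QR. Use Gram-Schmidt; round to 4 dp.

Q = [[0.0000, -0.9521, 0.2852], [-0.2673, 0.2947, 0.8557], [-0.5345, -0.0453, 0.1683], [-0.8018, -0.0680, -0.3975]], R = [[3.7417, -0.2673, -2.9399], [0.0000, 3.1510, 1.9722], [0.0000, 0.0000, 3.0770]]

a_1 = (0, -1, -2, -3); ‖a_1‖ = 3.7417, so e_1 = (0.0000, -0.2673, -0.5345, -0.8018).
e_1·a_2 = 0.0000·(-3) + (-0.2673)·1 + (-0.5345)·0 + (-0.8018)·0 = -0.2673.
u_2 = a_2 + 0.2673·e_1 = (-3.0000, 0.9286, -0.1429, -0.2143).
‖u_2‖ = 3.1510, so e_2 = (-0.9521, 0.2947, -0.0453, -0.0680).
e_1·a_3 = 0.0000·(-1) + (-0.2673)·4 + (-0.5345)·2 + (-0.8018)·1 = -2.9399; e_2·a_3 = (-0.9521)·(-1) + 0.2947·4 + (-0.0453)·2 + (-0.0680)·1 = 1.9722.
u_3 = a_3 + 2.9399·e_1 − 1.9722·e_2 = (0.8777, 2.6331, 0.5180, -1.2230).
‖u_3‖ = 3.0770, so e_3 = (0.2852, 0.8557, 0.1683, -0.3975).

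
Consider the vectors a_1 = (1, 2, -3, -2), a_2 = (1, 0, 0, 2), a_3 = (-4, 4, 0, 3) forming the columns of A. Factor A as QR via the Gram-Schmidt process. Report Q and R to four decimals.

Q = [[0.2357, 0.5500, -0.6818], [0.4714, 0.1571, 0.6468], [-0.7071, -0.2357, -0.0234], [-0.4714, 0.7857, 0.3409]], R = [[4.2426, -0.7071, -0.4714], [0.0000, 2.1213, 0.7857], [0.0000, 0.0000, 6.3372]]

a_1 = (1, 2, -3, -2); ‖a_1‖ = 4.2426, so e_1 = (0.2357, 0.4714, -0.7071, -0.4714).
e_1·a_2 = 0.2357·1 + 0.4714·0 + (-0.7071)·0 + (-0.4714)·2 = -0.7071.
u_2 = a_2 + 0.7071·e_1 = (1.1667, 0.3333, -0.5000, 1.6667).
‖u_2‖ = 2.1213, so e_2 = (0.5500, 0.1571, -0.2357, 0.7857).
e_1·a_3 = 0.2357·(-4) + 0.4714·4 + (-0.7071)·0 + (-0.4714)·3 = -0.4714; e_2·a_3 = 0.5500·(-4) + 0.1571·4 + (-0.2357)·0 + 0.7857·3 = 0.7857.
u_3 = a_3 + 0.4714·e_1 − 0.7857·e_2 = (-4.3210, 4.0988, -0.1481, 2.1605).
‖u_3‖ = 6.3372, so e_3 = (-0.6818, 0.6468, -0.0234, 0.3409).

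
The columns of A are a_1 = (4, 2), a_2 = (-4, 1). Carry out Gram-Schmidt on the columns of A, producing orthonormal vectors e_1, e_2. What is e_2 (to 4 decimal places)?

e_2 = (-0.4472, 0.8944)

e_1 = a_1/‖a_1‖ = (4, 2)/4.4721 = (0.8944, 0.4472).
r_{12} = e_1·a_2 = -3.1305.
u_2 = a_2 + 3.1305·e_1 = (-1.2000, 2.4000).
‖u_2‖ = 2.6833, so e_2 = (-0.4472, 0.8944).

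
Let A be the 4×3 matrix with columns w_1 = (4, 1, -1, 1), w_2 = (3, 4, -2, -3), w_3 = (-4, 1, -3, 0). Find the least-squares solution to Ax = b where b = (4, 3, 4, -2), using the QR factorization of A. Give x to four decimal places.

x = (-0.7302, 0.8021, -1.2368)

w_1 = (4, 1, -1, 1); ‖w_1‖ = 4.3589, so q_1 = (0.9177, 0.2294, -0.2294, 0.2294).
q_1·w_2 = 0.9177·3 + 0.2294·4 + (-0.2294)·(-2) + 0.2294·(-3) = 3.4412.
u_2 = w_2 − 3.4412·q_1 = (-0.1579, 3.2105, -1.2105, -3.7895).
‖u_2‖ = 5.1145, so q_2 = (-0.0309, 0.6277, -0.2367, -0.7409).
q_1·w_3 = 0.9177·(-4) + 0.2294·1 + (-0.2294)·(-3) + 0.2294·0 = -2.7530; q_2·w_3 = (-0.0309)·(-4) + 0.6277·1 + (-0.2367)·(-3) + (-0.7409)·0 = 1.4613.
u_3 = w_3 + 2.7530·q_1 − 1.4613·q_2 = (-1.4286, 0.7143, -3.2857, 1.7143).
‖u_3‖ = 4.0356, so q_3 = (-0.3540, 0.1770, -0.8142, 0.4248).
Qᵀb = (2.9824, 2.2948, -4.9913).
Back-substitute: x_3 = -4.9913/4.0356 = -1.2368.
x_2 = (2.2948 − 1.4613·(-1.2368))/5.1145 = 0.8021.
x_1 = (2.9824 − 3.4412·0.8021 + 2.7530·(-1.2368))/4.3589 = -0.7302.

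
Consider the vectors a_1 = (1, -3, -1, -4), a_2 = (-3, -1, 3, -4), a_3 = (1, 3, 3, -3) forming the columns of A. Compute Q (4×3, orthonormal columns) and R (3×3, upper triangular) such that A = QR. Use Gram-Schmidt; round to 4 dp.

a_1 = (1, -3, -1, -4); ‖a_1‖ = 5.1962, so q_1 = (0.1925, -0.5774, -0.1925, -0.7698).
q_1·a_2 = 0.1925·(-3) + (-0.5774)·(-1) + (-0.1925)·3 + (-0.7698)·(-4) = 2.5019.
u_2 = a_2 − 2.5019·q_1 = (-3.4815, 0.4444, 3.4815, -2.0741).
‖u_2‖ = 5.3610, so q_2 = (-0.6494, 0.0829, 0.6494, -0.3869).
q_1·a_3 = 0.1925·1 + (-0.5774)·3 + (-0.1925)·3 + (-0.7698)·(-3) = 0.1925; q_2·a_3 = (-0.6494)·1 + 0.0829·3 + 0.6494·3 + (-0.3869)·(-3) = 2.7082.
u_3 = a_3 − 0.1925·q_1 − 2.7082·q_2 = (2.7216, 2.8866, 1.2784, -1.8041).
‖u_3‖ = 4.5419, so q_3 = (0.5992, 0.6355, 0.2815, -0.3972).

Q = [[0.1925, -0.6494, 0.5992], [-0.5774, 0.0829, 0.6355], [-0.1925, 0.6494, 0.2815], [-0.7698, -0.3869, -0.3972]], R = [[5.1962, 2.5019, 0.1925], [0.0000, 5.3610, 2.7082], [0.0000, 0.0000, 4.5419]]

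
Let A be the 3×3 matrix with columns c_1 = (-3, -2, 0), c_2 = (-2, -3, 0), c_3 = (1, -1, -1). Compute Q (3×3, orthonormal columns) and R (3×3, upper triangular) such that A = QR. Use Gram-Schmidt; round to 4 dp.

q_1 = c_1/‖c_1‖ = (-3, -2, 0)/3.6056 = (-0.8321, -0.5547, 0.0000).
r_{12} = q_1·c_2 = 3.3282.
u_2 = c_2 − 3.3282·q_1 = (0.7692, -1.1538, 0.0000).
‖u_2‖ = 1.3868, so q_2 = (0.5547, -0.8321, 0.0000).
r_{13} = q_1·c_3 = -0.2774; r_{23} = q_2·c_3 = 1.3868.
u_3 = c_3 + 0.2774·q_1 − 1.3868·q_2 = (0.0000, 0.0000, -1.0000).
‖u_3‖ = 1.0000, so q_3 = (0.0000, 0.0000, -1.0000).

Q = [[-0.8321, 0.5547, 0.0000], [-0.5547, -0.8321, 0.0000], [0.0000, 0.0000, -1.0000]], R = [[3.6056, 3.3282, -0.2774], [0.0000, 1.3868, 1.3868], [0.0000, 0.0000, 1.0000]]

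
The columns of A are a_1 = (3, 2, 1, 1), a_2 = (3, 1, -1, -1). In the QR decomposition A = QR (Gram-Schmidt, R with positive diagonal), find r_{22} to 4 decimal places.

r_{22} = 2.5690

a_1 = (3, 2, 1, 1); ‖a_1‖ = 3.8730, so e_1 = (0.7746, 0.5164, 0.2582, 0.2582).
e_1·a_2 = 0.7746·3 + 0.5164·1 + 0.2582·(-1) + 0.2582·(-1) = 2.3238.
u_2 = a_2 − 2.3238·e_1 = (1.2000, -0.2000, -1.6000, -1.6000).
r_{22} = ‖u_2‖ = 2.5690.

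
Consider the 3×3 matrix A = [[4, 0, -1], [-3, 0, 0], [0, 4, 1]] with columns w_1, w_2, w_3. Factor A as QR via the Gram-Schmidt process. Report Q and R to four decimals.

w_1 = (4, -3, 0); ‖w_1‖ = 5.0000, so e_1 = (0.8000, -0.6000, 0.0000).
e_1·w_2 = 0.8000·0 + (-0.6000)·0 + 0.0000·4 = 0.0000.
u_2 = w_2 + 0.0000·e_1 = (0.0000, 0.0000, 4.0000).
‖u_2‖ = 4.0000, so e_2 = (0.0000, 0.0000, 1.0000).
e_1·w_3 = 0.8000·(-1) + (-0.6000)·0 + 0.0000·1 = -0.8000; e_2·w_3 = 0.0000·(-1) + 0.0000·0 + 1.0000·1 = 1.0000.
u_3 = w_3 + 0.8000·e_1 − 1.0000·e_2 = (-0.3600, -0.4800, 0.0000).
‖u_3‖ = 0.6000, so e_3 = (-0.6000, -0.8000, 0.0000).

Q = [[0.8000, 0.0000, -0.6000], [-0.6000, 0.0000, -0.8000], [0.0000, 1.0000, 0.0000]], R = [[5.0000, 0.0000, -0.8000], [0.0000, 4.0000, 1.0000], [0.0000, 0.0000, 0.6000]]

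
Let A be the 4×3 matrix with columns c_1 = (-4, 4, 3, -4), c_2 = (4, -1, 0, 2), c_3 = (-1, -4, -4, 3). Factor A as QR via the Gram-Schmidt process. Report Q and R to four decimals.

Q = [[-0.5298, 0.7560, -0.3768], [0.5298, 0.3585, 0.1268], [0.3974, 0.5475, 0.4178], [-0.5298, 0.0130, 0.8169]], R = [[7.5498, -3.7087, -4.7683], [0.0000, 2.6918, -4.3407], [0.0000, 0.0000, 0.6491]]

c_1 = (-4, 4, 3, -4); ‖c_1‖ = 7.5498, so q_1 = (-0.5298, 0.5298, 0.3974, -0.5298).
q_1·c_2 = (-0.5298)·4 + 0.5298·(-1) + 0.3974·0 + (-0.5298)·2 = -3.7087.
u_2 = c_2 + 3.7087·q_1 = (2.0351, 0.9649, 1.4737, 0.0351).
‖u_2‖ = 2.6918, so q_2 = (0.7560, 0.3585, 0.5475, 0.0130).
q_1·c_3 = (-0.5298)·(-1) + 0.5298·(-4) + 0.3974·(-4) + (-0.5298)·3 = -4.7683; q_2·c_3 = 0.7560·(-1) + 0.3585·(-4) + 0.5475·(-4) + 0.0130·3 = -4.3407.
u_3 = c_3 + 4.7683·q_1 + 4.3407·q_2 = (-0.2446, 0.0823, 0.2712, 0.5303).
‖u_3‖ = 0.6491, so q_3 = (-0.3768, 0.1268, 0.4178, 0.8169).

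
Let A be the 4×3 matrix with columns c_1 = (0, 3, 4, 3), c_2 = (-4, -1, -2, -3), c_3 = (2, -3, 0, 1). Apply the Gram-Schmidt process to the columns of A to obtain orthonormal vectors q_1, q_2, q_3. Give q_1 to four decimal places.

c_1 = (0, 3, 4, 3); ‖c_1‖ = 5.8310, so q_1 = (0.0000, 0.5145, 0.6860, 0.5145).

q_1 = (0.0000, 0.5145, 0.6860, 0.5145)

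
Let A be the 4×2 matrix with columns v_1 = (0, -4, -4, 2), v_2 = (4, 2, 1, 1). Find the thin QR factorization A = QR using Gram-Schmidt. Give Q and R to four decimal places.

q_1 = v_1/‖v_1‖ = (0, -4, -4, 2)/6.0000 = (0.0000, -0.6667, -0.6667, 0.3333).
r_{12} = q_1·v_2 = -1.6667.
u_2 = v_2 + 1.6667·q_1 = (4.0000, 0.8889, -0.1111, 1.5556).
‖u_2‖ = 4.3843, so q_2 = (0.9123, 0.2027, -0.0253, 0.3548).

Q = [[0.0000, 0.9123], [-0.6667, 0.2027], [-0.6667, -0.0253], [0.3333, 0.3548]], R = [[6.0000, -1.6667], [0.0000, 4.3843]]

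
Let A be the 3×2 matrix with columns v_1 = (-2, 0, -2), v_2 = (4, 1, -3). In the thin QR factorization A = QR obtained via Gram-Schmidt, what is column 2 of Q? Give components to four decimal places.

q_2 = (0.6931, 0.1980, -0.6931)

q_1 = v_1/‖v_1‖ = (-2, 0, -2)/2.8284 = (-0.7071, 0.0000, -0.7071).
r_{12} = q_1·v_2 = -0.7071.
u_2 = v_2 + 0.7071·q_1 = (3.5000, 1.0000, -3.5000).
‖u_2‖ = 5.0498, so q_2 = (0.6931, 0.1980, -0.6931).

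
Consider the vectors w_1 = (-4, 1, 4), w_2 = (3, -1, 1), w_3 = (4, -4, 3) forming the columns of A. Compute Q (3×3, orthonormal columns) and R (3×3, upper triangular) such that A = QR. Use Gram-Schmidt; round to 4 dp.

w_1 = (-4, 1, 4); ‖w_1‖ = 5.7446, so q_1 = (-0.6963, 0.1741, 0.6963).
q_1·w_2 = (-0.6963)·3 + 0.1741·(-1) + 0.6963·1 = -1.5667.
u_2 = w_2 + 1.5667·q_1 = (1.9091, -0.7273, 2.0909).
‖u_2‖ = 2.9233, so q_2 = (0.6531, -0.2488, 0.7153).
q_1·w_3 = (-0.6963)·4 + 0.1741·(-4) + 0.6963·3 = -1.3926; q_2·w_3 = 0.6531·4 + (-0.2488)·(-4) + 0.7153·3 = 5.7532.
u_3 = w_3 + 1.3926·q_1 − 5.7532·q_2 = (-0.7270, -2.3262, -0.1454).
‖u_3‖ = 2.4415, so q_3 = (-0.2977, -0.9528, -0.0595).

Q = [[-0.6963, 0.6531, -0.2977], [0.1741, -0.2488, -0.9528], [0.6963, 0.7153, -0.0595]], R = [[5.7446, -1.5667, -1.3926], [0.0000, 2.9233, 5.7532], [0.0000, 0.0000, 2.4415]]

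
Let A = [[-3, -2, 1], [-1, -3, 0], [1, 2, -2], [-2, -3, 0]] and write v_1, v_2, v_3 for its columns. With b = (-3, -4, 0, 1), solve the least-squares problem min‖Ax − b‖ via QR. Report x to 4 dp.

v_1 = (-3, -1, 1, -2); ‖v_1‖ = 3.8730, so q_1 = (-0.7746, -0.2582, 0.2582, -0.5164).
q_1·v_2 = (-0.7746)·(-2) + (-0.2582)·(-3) + 0.2582·2 + (-0.5164)·(-3) = 4.3894.
u_2 = v_2 − 4.3894·q_1 = (1.4000, -1.8667, 0.8667, -0.7333).
‖u_2‖ = 2.5949, so q_2 = (0.5395, -0.7194, 0.3340, -0.2826).
q_1·v_3 = (-0.7746)·1 + (-0.2582)·0 + 0.2582·(-2) + (-0.5164)·0 = -1.2910; q_2·v_3 = 0.5395·1 + (-0.7194)·0 + 0.3340·(-2) + (-0.2826)·0 = -0.1285.
u_3 = v_3 + 1.2910·q_1 + 0.1285·q_2 = (0.0693, -0.4257, -1.6238, -0.7030).
‖u_3‖ = 1.8212, so q_3 = (0.0381, -0.2338, -0.8916, -0.3860).
Qᵀb = (2.8402, 0.9763, 0.4349).
Back-substitute: x_3 = 0.4349/1.8212 = 0.2388.
x_2 = (0.9763 + 0.1285·0.2388)/2.5949 = 0.3881.
x_1 = (2.8402 − 4.3894·0.3881 + 1.2910·0.2388)/3.8730 = 0.3731.

x = (0.3731, 0.3881, 0.2388)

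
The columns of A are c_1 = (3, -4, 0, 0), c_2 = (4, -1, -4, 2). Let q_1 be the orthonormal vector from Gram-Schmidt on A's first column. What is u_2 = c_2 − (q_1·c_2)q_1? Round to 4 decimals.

u_2 = (2.0800, 1.5600, -4.0000, 2.0000)

c_1 = (3, -4, 0, 0); ‖c_1‖ = 5.0000, so q_1 = (0.6000, -0.8000, 0.0000, 0.0000).
q_1·c_2 = 0.6000·4 + (-0.8000)·(-1) + 0.0000·(-4) + 0.0000·2 = 3.2000.
u_2 = c_2 − 3.2000·q_1 = (2.0800, 1.5600, -4.0000, 2.0000).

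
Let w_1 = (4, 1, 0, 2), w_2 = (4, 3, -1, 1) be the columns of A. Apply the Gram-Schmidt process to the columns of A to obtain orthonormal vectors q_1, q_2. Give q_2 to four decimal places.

q_2 = (0.0000, 0.8165, -0.4082, -0.4082)

w_1 = (4, 1, 0, 2); ‖w_1‖ = 4.5826, so q_1 = (0.8729, 0.2182, 0.0000, 0.4364).
q_1·w_2 = 0.8729·4 + 0.2182·3 + 0.0000·(-1) + 0.4364·1 = 4.5826.
u_2 = w_2 − 4.5826·q_1 = (0.0000, 2.0000, -1.0000, -1.0000).
‖u_2‖ = 2.4495, so q_2 = (0.0000, 0.8165, -0.4082, -0.4082).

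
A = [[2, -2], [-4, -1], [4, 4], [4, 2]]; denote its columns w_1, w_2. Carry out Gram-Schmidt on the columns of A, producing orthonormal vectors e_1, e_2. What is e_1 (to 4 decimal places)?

e_1 = w_1/‖w_1‖ = (2, -4, 4, 4)/7.2111 = (0.2774, -0.5547, 0.5547, 0.5547).

e_1 = (0.2774, -0.5547, 0.5547, 0.5547)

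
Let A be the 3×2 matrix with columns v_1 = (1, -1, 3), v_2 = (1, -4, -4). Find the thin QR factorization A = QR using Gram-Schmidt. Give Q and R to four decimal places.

v_1 = (1, -1, 3); ‖v_1‖ = 3.3166, so e_1 = (0.3015, -0.3015, 0.9045).
e_1·v_2 = 0.3015·1 + (-0.3015)·(-4) + 0.9045·(-4) = -2.1106.
u_2 = v_2 + 2.1106·e_1 = (1.6364, -4.6364, -2.0909).
‖u_2‖ = 5.3428, so e_2 = (0.3063, -0.8678, -0.3914).

Q = [[0.3015, 0.3063], [-0.3015, -0.8678], [0.9045, -0.3914]], R = [[3.3166, -2.1106], [0.0000, 5.3428]]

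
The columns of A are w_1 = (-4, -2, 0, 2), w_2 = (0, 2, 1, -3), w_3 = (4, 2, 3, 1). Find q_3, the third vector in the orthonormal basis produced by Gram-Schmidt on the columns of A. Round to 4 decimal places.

q_1 = w_1/‖w_1‖ = (-4, -2, 0, 2)/4.8990 = (-0.8165, -0.4082, 0.0000, 0.4082).
r_{12} = q_1·w_2 = -2.0412.
u_2 = w_2 + 2.0412·q_1 = (-1.6667, 1.1667, 1.0000, -2.1667).
‖u_2‖ = 3.1358, so q_2 = (-0.5315, 0.3720, 0.3189, -0.6909).
r_{13} = q_1·w_3 = -3.6742; r_{23} = q_2·w_3 = -1.1161.
u_3 = w_3 + 3.6742·q_1 + 1.1161·q_2 = (0.4068, 0.9153, 3.3559, 1.7288).
‖u_3‖ = 3.9057, so q_3 = (0.1042, 0.2343, 0.8592, 0.4426).

q_3 = (0.1042, 0.2343, 0.8592, 0.4426)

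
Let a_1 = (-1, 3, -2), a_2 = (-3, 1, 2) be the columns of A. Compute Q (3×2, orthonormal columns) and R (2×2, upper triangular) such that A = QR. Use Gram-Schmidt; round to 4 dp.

e_1 = a_1/‖a_1‖ = (-1, 3, -2)/3.7417 = (-0.2673, 0.8018, -0.5345).
r_{12} = e_1·a_2 = 0.5345.
u_2 = a_2 − 0.5345·e_1 = (-2.8571, 0.5714, 2.2857).
‖u_2‖ = 3.7033, so e_2 = (-0.7715, 0.1543, 0.6172).

Q = [[-0.2673, -0.7715], [0.8018, 0.1543], [-0.5345, 0.6172]], R = [[3.7417, 0.5345], [0.0000, 3.7033]]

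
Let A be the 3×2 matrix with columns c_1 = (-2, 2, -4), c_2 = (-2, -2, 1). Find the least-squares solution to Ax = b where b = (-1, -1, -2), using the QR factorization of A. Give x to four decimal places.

c_1 = (-2, 2, -4); ‖c_1‖ = 4.8990, so q_1 = (-0.4082, 0.4082, -0.8165).
q_1·c_2 = (-0.4082)·(-2) + 0.4082·(-2) + (-0.8165)·1 = -0.8165.
u_2 = c_2 + 0.8165·q_1 = (-2.3333, -1.6667, 0.3333).
‖u_2‖ = 2.8868, so q_2 = (-0.8083, -0.5774, 0.1155).
Qᵀb = (1.6330, 1.1547).
Back-substitute: x_2 = 1.1547/2.8868 = 0.4000.
x_1 = (1.6330 + 0.8165·0.4000)/4.8990 = 0.4000.

x = (0.4000, 0.4000)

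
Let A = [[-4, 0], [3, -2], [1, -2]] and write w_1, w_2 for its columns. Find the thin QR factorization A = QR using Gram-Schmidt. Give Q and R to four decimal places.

q_1 = w_1/‖w_1‖ = (-4, 3, 1)/5.0990 = (-0.7845, 0.5883, 0.1961).
r_{12} = q_1·w_2 = -1.5689.
u_2 = w_2 + 1.5689·q_1 = (-1.2308, -1.0769, -1.6923).
‖u_2‖ = 2.3534, so q_2 = (-0.5230, -0.4576, -0.7191).

Q = [[-0.7845, -0.5230], [0.5883, -0.4576], [0.1961, -0.7191]], R = [[5.0990, -1.5689], [0.0000, 2.3534]]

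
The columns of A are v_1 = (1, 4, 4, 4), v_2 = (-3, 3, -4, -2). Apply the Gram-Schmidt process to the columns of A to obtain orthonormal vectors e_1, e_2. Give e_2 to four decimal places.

v_1 = (1, 4, 4, 4); ‖v_1‖ = 7.0000, so e_1 = (0.1429, 0.5714, 0.5714, 0.5714).
e_1·v_2 = 0.1429·(-3) + 0.5714·3 + 0.5714·(-4) + 0.5714·(-2) = -2.1429.
u_2 = v_2 + 2.1429·e_1 = (-2.6939, 4.2245, -2.7755, -0.7755).
‖u_2‖ = 5.7800, so e_2 = (-0.4661, 0.7309, -0.4802, -0.1342).

e_2 = (-0.4661, 0.7309, -0.4802, -0.1342)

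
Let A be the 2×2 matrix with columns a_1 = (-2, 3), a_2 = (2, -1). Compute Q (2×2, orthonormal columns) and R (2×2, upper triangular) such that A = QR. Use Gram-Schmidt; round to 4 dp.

Q = [[-0.5547, 0.8321], [0.8321, 0.5547]], R = [[3.6056, -1.9415], [0.0000, 1.1094]]

a_1 = (-2, 3); ‖a_1‖ = 3.6056, so q_1 = (-0.5547, 0.8321).
q_1·a_2 = (-0.5547)·2 + 0.8321·(-1) = -1.9415.
u_2 = a_2 + 1.9415·q_1 = (0.9231, 0.6154).
‖u_2‖ = 1.1094, so q_2 = (0.8321, 0.5547).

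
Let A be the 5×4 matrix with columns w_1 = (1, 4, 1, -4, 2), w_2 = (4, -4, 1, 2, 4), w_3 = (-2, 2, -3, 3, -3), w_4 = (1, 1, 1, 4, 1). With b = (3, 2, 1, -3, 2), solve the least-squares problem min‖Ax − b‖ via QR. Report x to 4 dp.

e_1 = w_1/‖w_1‖ = (1, 4, 1, -4, 2)/6.1644 = (0.1622, 0.6489, 0.1622, -0.6489, 0.3244).
r_{12} = e_1·w_2 = -1.7844.
u_2 = w_2 + 1.7844·e_1 = (4.2895, -2.8421, 1.2895, 0.8421, 4.5789).
‖u_2‖ = 7.0580, so e_2 = (0.6077, -0.4027, 0.1827, 0.1193, 0.6488).
r_{13} = e_1·w_3 = -2.4333; r_{23} = e_2·w_3 = -4.1573.
u_3 = w_3 + 2.4333·e_1 + 4.1573·e_2 = (0.9213, 1.9049, -1.8457, 1.9171, 0.4865).
‖u_3‖ = 3.4345, so e_3 = (0.2682, 0.5546, -0.5374, 0.5582, 0.1417).
r_{14} = e_1·w_4 = -1.2978; r_{24} = e_2·w_4 = 1.5138; r_{34} = e_3·w_4 = 2.6598.
u_4 = w_4 + 1.2978·e_1 − 1.5138·e_2 − 2.6598·e_3 = (-0.4229, 0.9764, 2.3634, 1.4927, 0.0622).
‖u_4‖ = 2.9916, so e_4 = (-0.1414, 0.3264, 0.7900, 0.4989, 0.0208).
Qᵀb = (4.5422, 2.1402, -0.0146, -0.4366).
Back-substitute: x_4 = -0.4366/2.9916 = -0.1459.
x_3 = (-0.0146 − 2.6598·(-0.1459))/3.4345 = 0.1088.
x_2 = (2.1402 + 4.1573·0.1088 − 1.5138·(-0.1459))/7.0580 = 0.3986.
x_1 = (4.5422 + 1.7844·0.3986 + 2.4333·0.1088 + 1.2978·(-0.1459))/6.1644 = 0.8644.

x = (0.8644, 0.3986, 0.1088, -0.1459)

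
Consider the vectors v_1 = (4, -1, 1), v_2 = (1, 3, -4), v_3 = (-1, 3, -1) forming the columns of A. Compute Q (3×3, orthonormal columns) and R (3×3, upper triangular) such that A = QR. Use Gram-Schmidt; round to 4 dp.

v_1 = (4, -1, 1); ‖v_1‖ = 4.2426, so e_1 = (0.9428, -0.2357, 0.2357).
e_1·v_2 = 0.9428·1 + (-0.2357)·3 + 0.2357·(-4) = -0.7071.
u_2 = v_2 + 0.7071·e_1 = (1.6667, 2.8333, -3.8333).
‖u_2‖ = 5.0498, so e_2 = (0.3300, 0.5611, -0.7591).
e_1·v_3 = 0.9428·(-1) + (-0.2357)·3 + 0.2357·(-1) = -1.8856; e_2·v_3 = 0.3300·(-1) + 0.5611·3 + (-0.7591)·(-1) = 2.1123.
u_3 = v_3 + 1.8856·e_1 − 2.1123·e_2 = (0.0806, 1.3704, 1.0479).
‖u_3‖ = 1.7270, so e_3 = (0.0467, 0.7935, 0.6068).

Q = [[0.9428, 0.3300, 0.0467], [-0.2357, 0.5611, 0.7935], [0.2357, -0.7591, 0.6068]], R = [[4.2426, -0.7071, -1.8856], [0.0000, 5.0498, 2.1123], [0.0000, 0.0000, 1.7270]]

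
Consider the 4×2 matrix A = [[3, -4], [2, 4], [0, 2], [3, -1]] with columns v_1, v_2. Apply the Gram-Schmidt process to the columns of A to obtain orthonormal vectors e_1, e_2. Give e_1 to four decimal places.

e_1 = (0.6396, 0.4264, 0.0000, 0.6396)

v_1 = (3, 2, 0, 3); ‖v_1‖ = 4.6904, so e_1 = (0.6396, 0.4264, 0.0000, 0.6396).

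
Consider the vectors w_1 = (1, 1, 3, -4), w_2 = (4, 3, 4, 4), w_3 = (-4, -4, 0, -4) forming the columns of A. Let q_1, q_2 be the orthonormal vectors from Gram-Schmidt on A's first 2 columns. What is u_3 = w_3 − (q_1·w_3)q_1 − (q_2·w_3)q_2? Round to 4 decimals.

u_3 = (-1.2157, -2.0078, 2.0157, 0.7059)

q_1 = w_1/‖w_1‖ = (1, 1, 3, -4)/5.1962 = (0.1925, 0.1925, 0.5774, -0.7698).
r_{12} = q_1·w_2 = 0.5774.
u_2 = w_2 − 0.5774·q_1 = (3.8889, 2.8889, 3.6667, 4.4444).
‖u_2‖ = 7.5277, so q_2 = (0.5166, 0.3838, 0.4871, 0.5904).
r_{13} = q_1·w_3 = 1.5396; r_{23} = q_2·w_3 = -5.9631.
u_3 = w_3 − 1.5396·q_1 + 5.9631·q_2 = (-1.2157, -2.0078, 2.0157, 0.7059).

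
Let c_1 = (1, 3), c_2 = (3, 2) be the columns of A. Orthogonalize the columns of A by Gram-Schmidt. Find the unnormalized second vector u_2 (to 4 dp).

c_1 = (1, 3); ‖c_1‖ = 3.1623, so e_1 = (0.3162, 0.9487).
e_1·c_2 = 0.3162·3 + 0.9487·2 = 2.8460.
u_2 = c_2 − 2.8460·e_1 = (2.1000, -0.7000).

u_2 = (2.1000, -0.7000)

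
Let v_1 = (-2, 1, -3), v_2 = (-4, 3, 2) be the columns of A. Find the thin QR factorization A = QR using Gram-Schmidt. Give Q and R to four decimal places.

v_1 = (-2, 1, -3); ‖v_1‖ = 3.7417, so e_1 = (-0.5345, 0.2673, -0.8018).
e_1·v_2 = (-0.5345)·(-4) + 0.2673·3 + (-0.8018)·2 = 1.3363.
u_2 = v_2 − 1.3363·e_1 = (-3.2857, 2.6429, 3.0714).
‖u_2‖ = 5.2167, so e_2 = (-0.6298, 0.5066, 0.5888).

Q = [[-0.5345, -0.6298], [0.2673, 0.5066], [-0.8018, 0.5888]], R = [[3.7417, 1.3363], [0.0000, 5.2167]]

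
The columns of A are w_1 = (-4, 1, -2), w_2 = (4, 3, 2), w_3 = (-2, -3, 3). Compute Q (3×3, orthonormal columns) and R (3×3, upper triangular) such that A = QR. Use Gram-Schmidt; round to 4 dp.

w_1 = (-4, 1, -2); ‖w_1‖ = 4.5826, so e_1 = (-0.8729, 0.2182, -0.4364).
e_1·w_2 = (-0.8729)·4 + 0.2182·3 + (-0.4364)·2 = -3.7097.
u_2 = w_2 + 3.7097·e_1 = (0.7619, 3.8095, 0.3810).
‖u_2‖ = 3.9036, so e_2 = (0.1952, 0.9759, 0.0976).
e_1·w_3 = (-0.8729)·(-2) + 0.2182·(-3) + (-0.4364)·3 = -0.2182; e_2·w_3 = 0.1952·(-2) + 0.9759·(-3) + 0.0976·3 = -3.0253.
u_3 = w_3 + 0.2182·e_1 + 3.0253·e_2 = (-1.6000, 0.0000, 3.2000).
‖u_3‖ = 3.5777, so e_3 = (-0.4472, 0.0000, 0.8944).

Q = [[-0.8729, 0.1952, -0.4472], [0.2182, 0.9759, 0.0000], [-0.4364, 0.0976, 0.8944]], R = [[4.5826, -3.7097, -0.2182], [0.0000, 3.9036, -3.0253], [0.0000, 0.0000, 3.5777]]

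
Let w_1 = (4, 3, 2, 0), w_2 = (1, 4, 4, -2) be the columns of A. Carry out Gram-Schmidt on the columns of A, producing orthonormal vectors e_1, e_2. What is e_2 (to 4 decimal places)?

e_2 = (-0.5581, 0.3665, 0.5664, -0.4831)

w_1 = (4, 3, 2, 0); ‖w_1‖ = 5.3852, so e_1 = (0.7428, 0.5571, 0.3714, 0.0000).
e_1·w_2 = 0.7428·1 + 0.5571·4 + 0.3714·4 + 0.0000·(-2) = 4.4567.
u_2 = w_2 − 4.4567·e_1 = (-2.3103, 1.5172, 2.3448, -2.0000).
‖u_2‖ = 4.1398, so e_2 = (-0.5581, 0.3665, 0.5664, -0.4831).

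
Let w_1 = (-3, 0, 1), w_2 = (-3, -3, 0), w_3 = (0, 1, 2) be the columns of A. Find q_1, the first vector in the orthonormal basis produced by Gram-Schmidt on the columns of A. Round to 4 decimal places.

w_1 = (-3, 0, 1); ‖w_1‖ = 3.1623, so q_1 = (-0.9487, 0.0000, 0.3162).

q_1 = (-0.9487, 0.0000, 0.3162)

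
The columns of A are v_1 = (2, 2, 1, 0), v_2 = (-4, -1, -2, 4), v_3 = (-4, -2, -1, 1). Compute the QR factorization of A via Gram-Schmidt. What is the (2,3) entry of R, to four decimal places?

v_1 = (2, 2, 1, 0); ‖v_1‖ = 3.0000, so e_1 = (0.6667, 0.6667, 0.3333, 0.0000).
e_1·v_2 = 0.6667·(-4) + 0.6667·(-1) + 0.3333·(-2) + 0.0000·4 = -4.0000.
u_2 = v_2 + 4.0000·e_1 = (-1.3333, 1.6667, -0.6667, 4.0000).
‖u_2‖ = 4.5826, so e_2 = (-0.2910, 0.3637, -0.1455, 0.8729).
r_{23} = e_2·v_3 = 1.4548.

r_{23} = 1.4548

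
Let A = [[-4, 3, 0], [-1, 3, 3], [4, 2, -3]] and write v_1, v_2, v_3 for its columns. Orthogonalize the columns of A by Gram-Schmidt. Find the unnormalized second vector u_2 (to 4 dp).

v_1 = (-4, -1, 4); ‖v_1‖ = 5.7446, so q_1 = (-0.6963, -0.1741, 0.6963).
q_1·v_2 = (-0.6963)·3 + (-0.1741)·3 + 0.6963·2 = -1.2185.
u_2 = v_2 + 1.2185·q_1 = (2.1515, 2.7879, 2.8485).

u_2 = (2.1515, 2.7879, 2.8485)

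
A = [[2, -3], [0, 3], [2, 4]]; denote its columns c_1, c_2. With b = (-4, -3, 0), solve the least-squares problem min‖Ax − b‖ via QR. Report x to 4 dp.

c_1 = (2, 0, 2); ‖c_1‖ = 2.8284, so e_1 = (0.7071, 0.0000, 0.7071).
e_1·c_2 = 0.7071·(-3) + 0.0000·3 + 0.7071·4 = 0.7071.
u_2 = c_2 − 0.7071·e_1 = (-3.5000, 3.0000, 3.5000).
‖u_2‖ = 5.7879, so e_2 = (-0.6047, 0.5183, 0.6047).
Qᵀb = (-2.8284, 0.8639).
Back-substitute: x_2 = 0.8639/5.7879 = 0.1493.
x_1 = (-2.8284 − 0.7071·0.1493)/2.8284 = -1.0373.

x = (-1.0373, 0.1493)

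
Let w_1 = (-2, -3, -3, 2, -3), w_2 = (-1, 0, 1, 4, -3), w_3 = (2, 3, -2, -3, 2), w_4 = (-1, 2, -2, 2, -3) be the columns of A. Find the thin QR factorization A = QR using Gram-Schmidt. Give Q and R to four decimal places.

Q = [[-0.3381, -0.0193, 0.2620, -0.8040], [-0.5071, 0.3091, 0.7035, 0.3679], [-0.5071, 0.5345, -0.6195, 0.1225], [0.3381, 0.6955, 0.0528, -0.3949], [-0.5071, -0.3671, -0.2234, -0.2177]], R = [[5.9161, 2.7045, -3.2116, 2.5355], [0.0000, 4.4369, -3.0008, 2.0607], [0.0000, 0.0000, 3.2681, 3.1598], [0.0000, 0.0000, 0.0000, 1.1580]]

w_1 = (-2, -3, -3, 2, -3); ‖w_1‖ = 5.9161, so q_1 = (-0.3381, -0.5071, -0.5071, 0.3381, -0.5071).
q_1·w_2 = (-0.3381)·(-1) + (-0.5071)·0 + (-0.5071)·1 + 0.3381·4 + (-0.5071)·(-3) = 2.7045.
u_2 = w_2 − 2.7045·q_1 = (-0.0857, 1.3714, 2.3714, 3.0857, -1.6286).
‖u_2‖ = 4.4369, so q_2 = (-0.0193, 0.3091, 0.5345, 0.6955, -0.3671).
q_1·w_3 = (-0.3381)·2 + (-0.5071)·3 + (-0.5071)·(-2) + 0.3381·(-3) + (-0.5071)·2 = -3.2116; q_2·w_3 = (-0.0193)·2 + 0.3091·3 + 0.5345·(-2) + 0.6955·(-3) + (-0.3671)·2 = -3.0008.
u_3 = w_3 + 3.2116·q_1 + 3.0008·q_2 = (0.8563, 2.2990, -2.0247, 0.1727, -0.7300).
‖u_3‖ = 3.2681, so q_3 = (0.2620, 0.7035, -0.6195, 0.0528, -0.2234).
q_1·w_4 = (-0.3381)·(-1) + (-0.5071)·2 + (-0.5071)·(-2) + 0.3381·2 + (-0.5071)·(-3) = 2.5355; q_2·w_4 = (-0.0193)·(-1) + 0.3091·2 + 0.5345·(-2) + 0.6955·2 + (-0.3671)·(-3) = 2.0607; q_3·w_4 = 0.2620·(-1) + 0.7035·2 + (-0.6195)·(-2) + 0.0528·2 + (-0.2234)·(-3) = 3.1598.
u_4 = w_4 − 2.5355·q_1 − 2.0607·q_2 − 3.1598·q_3 = (-0.9310, 0.4260, 0.1419, -0.4573, -0.2521).
‖u_4‖ = 1.1580, so q_4 = (-0.8040, 0.3679, 0.1225, -0.3949, -0.2177).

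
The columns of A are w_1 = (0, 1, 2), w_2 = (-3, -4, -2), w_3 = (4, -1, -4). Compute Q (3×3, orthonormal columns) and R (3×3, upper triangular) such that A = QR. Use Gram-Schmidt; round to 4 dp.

w_1 = (0, 1, 2); ‖w_1‖ = 2.2361, so e_1 = (0.0000, 0.4472, 0.8944).
e_1·w_2 = 0.0000·(-3) + 0.4472·(-4) + 0.8944·(-2) = -3.5777.
u_2 = w_2 + 3.5777·e_1 = (-3.0000, -2.4000, 1.2000).
‖u_2‖ = 4.0249, so e_2 = (-0.7454, -0.5963, 0.2981).
e_1·w_3 = 0.0000·4 + 0.4472·(-1) + 0.8944·(-4) = -4.0249; e_2·w_3 = (-0.7454)·4 + (-0.5963)·(-1) + 0.2981·(-4) = -3.5777.
u_3 = w_3 + 4.0249·e_1 + 3.5777·e_2 = (1.3333, -1.3333, 0.6667).
‖u_3‖ = 2.0000, so e_3 = (0.6667, -0.6667, 0.3333).

Q = [[0.0000, -0.7454, 0.6667], [0.4472, -0.5963, -0.6667], [0.8944, 0.2981, 0.3333]], R = [[2.2361, -3.5777, -4.0249], [0.0000, 4.0249, -3.5777], [0.0000, 0.0000, 2.0000]]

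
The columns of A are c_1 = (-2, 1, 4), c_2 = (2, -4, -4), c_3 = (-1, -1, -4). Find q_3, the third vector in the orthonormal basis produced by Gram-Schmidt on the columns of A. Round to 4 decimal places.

q_3 = (-0.8944, 0.0000, -0.4472)

q_1 = c_1/‖c_1‖ = (-2, 1, 4)/4.5826 = (-0.4364, 0.2182, 0.8729).
r_{12} = q_1·c_2 = -5.2372.
u_2 = c_2 + 5.2372·q_1 = (-0.2857, -2.8571, 0.5714).
‖u_2‖ = 2.9277, so q_2 = (-0.0976, -0.9759, 0.1952).
r_{13} = q_1·c_3 = -3.2733; r_{23} = q_2·c_3 = 0.2928.
u_3 = c_3 + 3.2733·q_1 − 0.2928·q_2 = (-2.4000, 0.0000, -1.2000).
‖u_3‖ = 2.6833, so q_3 = (-0.8944, 0.0000, -0.4472).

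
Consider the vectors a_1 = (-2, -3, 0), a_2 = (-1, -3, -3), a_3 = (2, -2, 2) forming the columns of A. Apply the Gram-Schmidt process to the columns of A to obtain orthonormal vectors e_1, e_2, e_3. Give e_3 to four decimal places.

a_1 = (-2, -3, 0); ‖a_1‖ = 3.6056, so e_1 = (-0.5547, -0.8321, 0.0000).
e_1·a_2 = (-0.5547)·(-1) + (-0.8321)·(-3) + 0.0000·(-3) = 3.0509.
u_2 = a_2 − 3.0509·e_1 = (0.6923, -0.4615, -3.0000).
‖u_2‖ = 3.1132, so e_2 = (0.2224, -0.1482, -0.9636).
e_1·a_3 = (-0.5547)·2 + (-0.8321)·(-2) + 0.0000·2 = 0.5547; e_2·a_3 = 0.2224·2 + (-0.1482)·(-2) + (-0.9636)·2 = -1.1860.
u_3 = a_3 − 0.5547·e_1 + 1.1860·e_2 = (2.5714, -1.7143, 0.8571).
‖u_3‖ = 3.2071, so e_3 = (0.8018, -0.5345, 0.2673).

e_3 = (0.8018, -0.5345, 0.2673)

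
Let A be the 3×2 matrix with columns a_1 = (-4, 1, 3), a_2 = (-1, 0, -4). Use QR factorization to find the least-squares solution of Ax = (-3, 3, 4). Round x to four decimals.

a_1 = (-4, 1, 3); ‖a_1‖ = 5.0990, so q_1 = (-0.7845, 0.1961, 0.5883).
q_1·a_2 = (-0.7845)·(-1) + 0.1961·0 + 0.5883·(-4) = -1.5689.
u_2 = a_2 + 1.5689·q_1 = (-2.2308, 0.3077, -3.0769).
‖u_2‖ = 3.8129, so q_2 = (-0.5851, 0.0807, -0.8070).
Qᵀb = (5.2951, -1.2306).
Back-substitute: x_2 = -1.2306/3.8129 = -0.3228.
x_1 = (5.2951 + 1.5689·(-0.3228))/5.0990 = 0.9392.

x = (0.9392, -0.3228)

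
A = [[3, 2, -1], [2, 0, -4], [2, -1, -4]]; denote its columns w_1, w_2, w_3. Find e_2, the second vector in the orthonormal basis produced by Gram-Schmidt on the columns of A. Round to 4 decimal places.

w_1 = (3, 2, 2); ‖w_1‖ = 4.1231, so e_1 = (0.7276, 0.4851, 0.4851).
e_1·w_2 = 0.7276·2 + 0.4851·0 + 0.4851·(-1) = 0.9701.
u_2 = w_2 − 0.9701·e_1 = (1.2941, -0.4706, -1.4706).
‖u_2‖ = 2.0147, so e_2 = (0.6424, -0.2336, -0.7299).

e_2 = (0.6424, -0.2336, -0.7299)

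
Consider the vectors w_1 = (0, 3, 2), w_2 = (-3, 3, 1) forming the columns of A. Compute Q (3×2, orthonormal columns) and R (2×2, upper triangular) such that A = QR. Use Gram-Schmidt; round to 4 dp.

Q = [[0.0000, -0.9636], [0.8321, 0.1482], [0.5547, -0.2224]], R = [[3.6056, 3.0509], [0.0000, 3.1132]]

w_1 = (0, 3, 2); ‖w_1‖ = 3.6056, so e_1 = (0.0000, 0.8321, 0.5547).
e_1·w_2 = 0.0000·(-3) + 0.8321·3 + 0.5547·1 = 3.0509.
u_2 = w_2 − 3.0509·e_1 = (-3.0000, 0.4615, -0.6923).
‖u_2‖ = 3.1132, so e_2 = (-0.9636, 0.1482, -0.2224).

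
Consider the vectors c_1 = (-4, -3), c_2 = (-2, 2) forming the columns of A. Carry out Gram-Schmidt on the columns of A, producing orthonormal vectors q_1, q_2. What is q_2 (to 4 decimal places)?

q_2 = (-0.6000, 0.8000)

c_1 = (-4, -3); ‖c_1‖ = 5.0000, so q_1 = (-0.8000, -0.6000).
q_1·c_2 = (-0.8000)·(-2) + (-0.6000)·2 = 0.4000.
u_2 = c_2 − 0.4000·q_1 = (-1.6800, 2.2400).
‖u_2‖ = 2.8000, so q_2 = (-0.6000, 0.8000).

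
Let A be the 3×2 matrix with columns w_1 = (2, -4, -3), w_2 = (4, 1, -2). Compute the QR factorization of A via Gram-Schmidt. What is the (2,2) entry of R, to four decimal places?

w_1 = (2, -4, -3); ‖w_1‖ = 5.3852, so e_1 = (0.3714, -0.7428, -0.5571).
e_1·w_2 = 0.3714·4 + (-0.7428)·1 + (-0.5571)·(-2) = 1.8570.
u_2 = w_2 − 1.8570·e_1 = (3.3103, 2.3793, -0.9655).
r_{22} = ‖u_2‖ = 4.1895.

r_{22} = 4.1895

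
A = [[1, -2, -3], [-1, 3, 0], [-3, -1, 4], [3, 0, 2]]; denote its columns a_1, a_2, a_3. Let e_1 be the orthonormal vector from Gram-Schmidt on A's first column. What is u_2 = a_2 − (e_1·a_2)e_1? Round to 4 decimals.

u_2 = (-1.9000, 2.9000, -1.3000, 0.3000)

a_1 = (1, -1, -3, 3); ‖a_1‖ = 4.4721, so e_1 = (0.2236, -0.2236, -0.6708, 0.6708).
e_1·a_2 = 0.2236·(-2) + (-0.2236)·3 + (-0.6708)·(-1) + 0.6708·0 = -0.4472.
u_2 = a_2 + 0.4472·e_1 = (-1.9000, 2.9000, -1.3000, 0.3000).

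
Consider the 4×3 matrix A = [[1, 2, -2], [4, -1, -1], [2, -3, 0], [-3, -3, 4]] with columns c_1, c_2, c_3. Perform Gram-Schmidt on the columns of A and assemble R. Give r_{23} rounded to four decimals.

r_{23} = -3.0048

q_1 = c_1/‖c_1‖ = (1, 4, 2, -3)/5.4772 = (0.1826, 0.7303, 0.3651, -0.5477).
r_{12} = q_1·c_2 = 0.1826.
u_2 = c_2 − 0.1826·q_1 = (1.9667, -1.1333, -3.0667, -2.9000).
‖u_2‖ = 4.7924, so q_2 = (0.4104, -0.2365, -0.6399, -0.6051).
r_{23} = q_2·c_3 = -3.0048.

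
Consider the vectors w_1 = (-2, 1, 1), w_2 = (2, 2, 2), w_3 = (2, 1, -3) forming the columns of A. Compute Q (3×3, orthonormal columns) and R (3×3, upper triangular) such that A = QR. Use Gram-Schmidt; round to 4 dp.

e_1 = w_1/‖w_1‖ = (-2, 1, 1)/2.4495 = (-0.8165, 0.4082, 0.4082).
r_{12} = e_1·w_2 = 0.0000.
u_2 = w_2 + 0.0000·e_1 = (2.0000, 2.0000, 2.0000).
‖u_2‖ = 3.4641, so e_2 = (0.5774, 0.5774, 0.5774).
r_{13} = e_1·w_3 = -2.4495; r_{23} = e_2·w_3 = 0.0000.
u_3 = w_3 + 2.4495·e_1 − 0.0000·e_2 = (0.0000, 2.0000, -2.0000).
‖u_3‖ = 2.8284, so e_3 = (0.0000, 0.7071, -0.7071).

Q = [[-0.8165, 0.5774, 0.0000], [0.4082, 0.5774, 0.7071], [0.4082, 0.5774, -0.7071]], R = [[2.4495, 0.0000, -2.4495], [0.0000, 3.4641, 0.0000], [0.0000, 0.0000, 2.8284]]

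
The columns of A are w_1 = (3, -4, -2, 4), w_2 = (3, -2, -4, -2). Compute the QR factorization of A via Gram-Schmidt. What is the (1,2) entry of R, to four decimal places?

w_1 = (3, -4, -2, 4); ‖w_1‖ = 6.7082, so q_1 = (0.4472, -0.5963, -0.2981, 0.5963).
r_{12} = q_1·w_2 = 2.5342.

r_{12} = 2.5342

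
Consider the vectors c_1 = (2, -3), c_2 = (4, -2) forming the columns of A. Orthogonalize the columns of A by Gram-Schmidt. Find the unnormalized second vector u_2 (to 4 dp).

u_2 = (1.8462, 1.2308)

c_1 = (2, -3); ‖c_1‖ = 3.6056, so e_1 = (0.5547, -0.8321).
e_1·c_2 = 0.5547·4 + (-0.8321)·(-2) = 3.8829.
u_2 = c_2 − 3.8829·e_1 = (1.8462, 1.2308).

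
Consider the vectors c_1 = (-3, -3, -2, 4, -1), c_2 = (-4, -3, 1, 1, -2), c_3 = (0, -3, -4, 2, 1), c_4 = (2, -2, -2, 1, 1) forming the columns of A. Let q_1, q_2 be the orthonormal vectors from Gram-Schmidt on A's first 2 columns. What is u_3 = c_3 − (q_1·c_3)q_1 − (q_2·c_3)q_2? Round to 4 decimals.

c_1 = (-3, -3, -2, 4, -1); ‖c_1‖ = 6.2450, so q_1 = (-0.4804, -0.4804, -0.3203, 0.6405, -0.1601).
q_1·c_2 = (-0.4804)·(-4) + (-0.4804)·(-3) + (-0.3203)·1 + 0.6405·1 + (-0.1601)·(-2) = 4.0032.
u_2 = c_2 − 4.0032·q_1 = (-2.0769, -1.0769, 2.2821, -1.5641, -1.3590).
‖u_2‖ = 3.8697, so q_2 = (-0.5367, -0.2783, 0.5897, -0.4042, -0.3512).
q_1·c_3 = (-0.4804)·0 + (-0.4804)·(-3) + (-0.3203)·(-4) + 0.6405·2 + (-0.1601)·1 = 3.8431; q_2·c_3 = (-0.5367)·0 + (-0.2783)·(-3) + 0.5897·(-4) + (-0.4042)·2 + (-0.3512)·1 = -2.6836.
u_3 = c_3 − 3.8431·q_1 + 2.6836·q_2 = (0.4058, -1.9007, -1.1866, -1.5462, 0.6729).

u_3 = (0.4058, -1.9007, -1.1866, -1.5462, 0.6729)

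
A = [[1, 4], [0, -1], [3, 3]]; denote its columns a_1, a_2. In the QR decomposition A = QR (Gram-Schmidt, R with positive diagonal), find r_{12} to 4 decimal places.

r_{12} = 4.1110

a_1 = (1, 0, 3); ‖a_1‖ = 3.1623, so e_1 = (0.3162, 0.0000, 0.9487).
r_{12} = e_1·a_2 = 4.1110.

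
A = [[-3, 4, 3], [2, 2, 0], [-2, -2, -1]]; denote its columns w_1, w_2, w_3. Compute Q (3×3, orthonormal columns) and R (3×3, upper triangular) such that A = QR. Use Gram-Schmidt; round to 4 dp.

Q = [[-0.7276, 0.6860, 0.0000], [0.4851, 0.5145, -0.7071], [-0.4851, -0.5145, -0.7071]], R = [[4.1231, -0.9701, -1.6977], [0.0000, 4.8020, 2.5725], [0.0000, 0.0000, 0.7071]]

w_1 = (-3, 2, -2); ‖w_1‖ = 4.1231, so q_1 = (-0.7276, 0.4851, -0.4851).
q_1·w_2 = (-0.7276)·4 + 0.4851·2 + (-0.4851)·(-2) = -0.9701.
u_2 = w_2 + 0.9701·q_1 = (3.2941, 2.4706, -2.4706).
‖u_2‖ = 4.8020, so q_2 = (0.6860, 0.5145, -0.5145).
q_1·w_3 = (-0.7276)·3 + 0.4851·0 + (-0.4851)·(-1) = -1.6977; q_2·w_3 = 0.6860·3 + 0.5145·0 + (-0.5145)·(-1) = 2.5725.
u_3 = w_3 + 1.6977·q_1 − 2.5725·q_2 = (0.0000, -0.5000, -0.5000).
‖u_3‖ = 0.7071, so q_3 = (0.0000, -0.7071, -0.7071).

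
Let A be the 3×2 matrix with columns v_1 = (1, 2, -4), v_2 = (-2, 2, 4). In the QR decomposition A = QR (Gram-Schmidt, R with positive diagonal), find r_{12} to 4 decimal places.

r_{12} = -3.0551

v_1 = (1, 2, -4); ‖v_1‖ = 4.5826, so q_1 = (0.2182, 0.4364, -0.8729).
r_{12} = q_1·v_2 = -3.0551.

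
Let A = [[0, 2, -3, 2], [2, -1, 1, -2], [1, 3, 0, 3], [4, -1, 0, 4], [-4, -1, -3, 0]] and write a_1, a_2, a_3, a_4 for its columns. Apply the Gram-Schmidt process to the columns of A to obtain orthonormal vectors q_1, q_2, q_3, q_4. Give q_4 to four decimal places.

q_1 = a_1/‖a_1‖ = (0, 2, 1, 4, -4)/6.0828 = (0.0000, 0.3288, 0.1644, 0.6576, -0.6576).
r_{12} = q_1·a_2 = 0.1644.
u_2 = a_2 − 0.1644·q_1 = (2.0000, -1.0541, 2.9730, -1.1081, -0.8919).
‖u_2‖ = 3.9966, so q_2 = (0.5004, -0.2637, 0.7439, -0.2773, -0.2232).
r_{13} = q_1·a_3 = 2.3016; r_{23} = q_2·a_3 = -1.0955.
u_3 = a_3 − 2.3016·q_1 + 1.0955·q_2 = (-2.4518, -0.0457, 0.4365, -1.8173, -1.7310).
‖u_3‖ = 3.5359, so q_3 = (-0.6934, -0.0129, 0.1235, -0.5139, -0.4895).
r_{14} = q_1·a_4 = 2.4660; r_{24} = q_2·a_4 = 2.6509; r_{34} = q_3·a_4 = -3.0464.
u_4 = a_4 − 2.4660·q_1 − 2.6509·q_2 + 3.0464·q_3 = (-1.4389, -2.1510, 0.9988, 1.5477, 0.7219).
‖u_4‖ = 3.2575, so q_4 = (-0.4417, -0.6603, 0.3066, 0.4751, 0.2216).

q_4 = (-0.4417, -0.6603, 0.3066, 0.4751, 0.2216)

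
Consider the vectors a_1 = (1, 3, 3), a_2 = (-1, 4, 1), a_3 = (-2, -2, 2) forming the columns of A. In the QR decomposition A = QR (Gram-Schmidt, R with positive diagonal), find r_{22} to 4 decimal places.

r_{22} = 2.7720

a_1 = (1, 3, 3); ‖a_1‖ = 4.3589, so q_1 = (0.2294, 0.6882, 0.6882).
q_1·a_2 = 0.2294·(-1) + 0.6882·4 + 0.6882·1 = 3.2118.
u_2 = a_2 − 3.2118·q_1 = (-1.7368, 1.7895, -1.2105).
r_{22} = ‖u_2‖ = 2.7720.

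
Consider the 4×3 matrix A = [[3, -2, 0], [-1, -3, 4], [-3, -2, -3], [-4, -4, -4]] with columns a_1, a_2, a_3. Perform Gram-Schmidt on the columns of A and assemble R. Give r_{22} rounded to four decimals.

a_1 = (3, -1, -3, -4); ‖a_1‖ = 5.9161, so q_1 = (0.5071, -0.1690, -0.5071, -0.6761).
q_1·a_2 = 0.5071·(-2) + (-0.1690)·(-3) + (-0.5071)·(-2) + (-0.6761)·(-4) = 3.2116.
u_2 = a_2 − 3.2116·q_1 = (-3.6286, -2.4571, -0.3714, -1.8286).
r_{22} = ‖u_2‖ = 4.7630.

r_{22} = 4.7630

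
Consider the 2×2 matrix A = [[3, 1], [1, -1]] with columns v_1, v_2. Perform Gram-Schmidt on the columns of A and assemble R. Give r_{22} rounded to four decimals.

q_1 = v_1/‖v_1‖ = (3, 1)/3.1623 = (0.9487, 0.3162).
r_{12} = q_1·v_2 = 0.6325.
u_2 = v_2 − 0.6325·q_1 = (0.4000, -1.2000).
r_{22} = ‖u_2‖ = 1.2649.

r_{22} = 1.2649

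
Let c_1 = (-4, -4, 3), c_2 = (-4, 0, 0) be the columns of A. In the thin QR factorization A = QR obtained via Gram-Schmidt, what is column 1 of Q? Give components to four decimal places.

q_1 = c_1/‖c_1‖ = (-4, -4, 3)/6.4031 = (-0.6247, -0.6247, 0.4685).

q_1 = (-0.6247, -0.6247, 0.4685)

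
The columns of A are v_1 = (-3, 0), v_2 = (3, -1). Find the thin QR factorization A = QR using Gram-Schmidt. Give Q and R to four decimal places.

v_1 = (-3, 0); ‖v_1‖ = 3.0000, so e_1 = (-1.0000, 0.0000).
e_1·v_2 = (-1.0000)·3 + 0.0000·(-1) = -3.0000.
u_2 = v_2 + 3.0000·e_1 = (0.0000, -1.0000).
‖u_2‖ = 1.0000, so e_2 = (0.0000, -1.0000).

Q = [[-1.0000, 0.0000], [0.0000, -1.0000]], R = [[3.0000, -3.0000], [0.0000, 1.0000]]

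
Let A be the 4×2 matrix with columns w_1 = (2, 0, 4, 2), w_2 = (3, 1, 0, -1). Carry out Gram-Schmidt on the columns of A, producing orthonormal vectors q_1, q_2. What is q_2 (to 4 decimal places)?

q_1 = w_1/‖w_1‖ = (2, 0, 4, 2)/4.8990 = (0.4082, 0.0000, 0.8165, 0.4082).
r_{12} = q_1·w_2 = 0.8165.
u_2 = w_2 − 0.8165·q_1 = (2.6667, 1.0000, -0.6667, -1.3333).
‖u_2‖ = 3.2146, so q_2 = (0.8296, 0.3111, -0.2074, -0.4148).

q_2 = (0.8296, 0.3111, -0.2074, -0.4148)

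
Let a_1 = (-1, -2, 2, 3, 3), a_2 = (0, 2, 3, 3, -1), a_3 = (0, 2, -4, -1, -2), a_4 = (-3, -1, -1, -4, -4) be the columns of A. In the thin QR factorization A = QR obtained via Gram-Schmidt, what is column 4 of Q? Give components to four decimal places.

e_4 = (-0.8246, -0.2894, 0.1073, -0.0706, -0.4688)

a_1 = (-1, -2, 2, 3, 3); ‖a_1‖ = 5.1962, so e_1 = (-0.1925, -0.3849, 0.3849, 0.5774, 0.5774).
e_1·a_2 = (-0.1925)·0 + (-0.3849)·2 + 0.3849·3 + 0.5774·3 + 0.5774·(-1) = 1.5396.
u_2 = a_2 − 1.5396·e_1 = (0.2963, 2.5926, 2.4074, 2.1111, -1.8889).
‖u_2‖ = 4.5420, so e_2 = (0.0652, 0.5708, 0.5300, 0.4648, -0.4159).
e_1·a_3 = (-0.1925)·0 + (-0.3849)·2 + 0.3849·(-4) + 0.5774·(-1) + 0.5774·(-2) = -4.0415; e_2·a_3 = 0.0652·0 + 0.5708·2 + 0.5300·(-4) + 0.4648·(-1) + (-0.4159)·(-2) = -0.6116.
u_3 = a_3 + 4.0415·e_1 + 0.6116·e_2 = (-0.7379, 0.7935, -2.1203, 1.6176, 0.0790).
‖u_3‖ = 2.8797, so e_3 = (-0.2562, 0.2756, -0.7363, 0.5617, 0.0274).
e_1·a_4 = (-0.1925)·(-3) + (-0.3849)·(-1) + 0.3849·(-1) + 0.5774·(-4) + 0.5774·(-4) = -4.0415; e_2·a_4 = 0.0652·(-3) + 0.5708·(-1) + 0.5300·(-1) + 0.4648·(-4) + (-0.4159)·(-4) = -1.4923; e_3·a_4 = (-0.2562)·(-3) + 0.2756·(-1) + (-0.7363)·(-1) + 0.5617·(-4) + 0.0274·(-4) = -1.1272.
u_4 = a_4 + 4.0415·e_1 + 1.4923·e_2 + 1.1272·e_3 = (-3.9693, -1.3932, 0.5166, -0.3399, -2.2563).
‖u_4‖ = 4.8134, so e_4 = (-0.8246, -0.2894, 0.1073, -0.0706, -0.4688).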